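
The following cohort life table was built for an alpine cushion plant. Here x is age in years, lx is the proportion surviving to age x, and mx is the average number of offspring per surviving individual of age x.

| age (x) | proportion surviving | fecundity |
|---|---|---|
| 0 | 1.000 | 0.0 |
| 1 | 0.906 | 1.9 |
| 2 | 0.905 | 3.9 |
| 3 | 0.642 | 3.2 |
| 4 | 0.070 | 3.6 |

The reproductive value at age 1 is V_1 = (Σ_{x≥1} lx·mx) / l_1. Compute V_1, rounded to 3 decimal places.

8.341

lx·mx for x ≥ 1: 1.7214, 3.5295, 2.0544, 0.252 → sum = 7.5573
V_1 = 7.5573 / l_1 = 7.5573 / 0.906 = 8.341391… → 8.341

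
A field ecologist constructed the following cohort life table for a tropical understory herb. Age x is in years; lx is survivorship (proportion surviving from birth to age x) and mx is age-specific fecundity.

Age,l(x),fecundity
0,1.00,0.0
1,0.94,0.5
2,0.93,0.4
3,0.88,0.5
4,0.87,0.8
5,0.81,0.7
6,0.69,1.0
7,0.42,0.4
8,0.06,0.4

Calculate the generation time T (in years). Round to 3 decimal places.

lx·mx: 0, 0.47, 0.372, 0.44, 0.696, 0.567, 0.69, 0.168, 0.024 → R0 = 3.427
x·lx·mx: 0, 0.47, 0.744, 1.32, 2.784, 2.835, 4.14, 1.176, 0.192 → Σ = 13.661
T = 13.661 / 3.427 = 3.986285… → 3.986

3.986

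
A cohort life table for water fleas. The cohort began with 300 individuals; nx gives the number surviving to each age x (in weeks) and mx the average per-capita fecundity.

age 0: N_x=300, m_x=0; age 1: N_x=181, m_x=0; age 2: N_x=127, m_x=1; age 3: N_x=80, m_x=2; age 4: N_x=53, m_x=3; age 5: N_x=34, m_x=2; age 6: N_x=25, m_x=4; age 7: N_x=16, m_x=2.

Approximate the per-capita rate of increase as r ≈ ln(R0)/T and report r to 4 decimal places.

0.1955

lx = nx/n0 = nx/300: 1, 0.60333…, 0.42333…, 0.26667…, 0.17667…, 0.11333…, 0.08333…, 0.05333…
R0 = Σ lx·mx = 0 + 0 + 0.42333… + 0.53333… + 0.53… + 0.22667… + 0.33333… + 0.10667… = 2.153333…
Σ x·lx·mx = 8.446667…; T = 8.446667…/2.153333… = 3.9226…
r ≈ ln(R0)/T = ln(2.153333…)/3.9226… = 0.195538… → 0.1955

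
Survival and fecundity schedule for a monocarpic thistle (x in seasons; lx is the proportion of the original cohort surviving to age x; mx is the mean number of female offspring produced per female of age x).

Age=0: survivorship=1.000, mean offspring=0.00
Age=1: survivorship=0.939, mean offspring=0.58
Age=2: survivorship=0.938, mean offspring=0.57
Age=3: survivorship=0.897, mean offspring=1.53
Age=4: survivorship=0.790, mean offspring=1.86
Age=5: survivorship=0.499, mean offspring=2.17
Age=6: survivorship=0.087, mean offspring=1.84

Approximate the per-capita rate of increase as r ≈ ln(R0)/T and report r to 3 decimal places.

R0 = Σ lx·mx = 0 + 0.54462 + 0.53466 + 1.37241 + 1.4694 + 1.08283 + 0.16008 = 5.164
Σ x·lx·mx = 17.9834; T = 17.9834/5.164 = 3.48246…
r ≈ ln(R0)/T = ln(5.164)/3.48246… = 0.47142… → 0.471

0.471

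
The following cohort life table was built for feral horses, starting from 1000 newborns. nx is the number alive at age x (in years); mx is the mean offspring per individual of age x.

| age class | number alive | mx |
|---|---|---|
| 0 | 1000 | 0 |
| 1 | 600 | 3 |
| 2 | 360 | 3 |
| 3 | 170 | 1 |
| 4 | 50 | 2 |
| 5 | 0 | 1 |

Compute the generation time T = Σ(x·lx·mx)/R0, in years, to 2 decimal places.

1.55

lx = nx/n0 = nx/1000: 1, 0.6, 0.36, 0.17, 0.05, 0
lx·mx: 0, 1.8, 1.08, 0.17, 0.1, 0 → R0 = 3.15
x·lx·mx: 0, 1.8, 2.16, 0.51, 0.4, 0 → Σ = 4.87
T = 4.87 / 3.15 = 1.546032… → 1.55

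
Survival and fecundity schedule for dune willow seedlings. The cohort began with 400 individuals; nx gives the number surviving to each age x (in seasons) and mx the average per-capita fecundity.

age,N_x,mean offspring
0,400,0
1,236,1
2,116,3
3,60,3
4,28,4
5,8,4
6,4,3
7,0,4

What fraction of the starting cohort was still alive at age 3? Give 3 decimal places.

l_3 = n_3/n_0 = 60/400 = 0.15 → 0.150

0.150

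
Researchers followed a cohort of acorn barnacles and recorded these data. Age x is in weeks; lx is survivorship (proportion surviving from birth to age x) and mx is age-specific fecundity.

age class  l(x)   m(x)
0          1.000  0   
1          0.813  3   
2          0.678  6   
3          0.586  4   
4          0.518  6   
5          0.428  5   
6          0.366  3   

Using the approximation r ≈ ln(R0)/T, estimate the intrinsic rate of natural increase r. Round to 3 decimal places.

R0 = Σ lx·mx = 0 + 2.439 + 4.068 + 2.344 + 3.108 + 2.14 + 1.098 = 15.197
Σ x·lx·mx = 47.327; T = 47.327/15.197 = 3.11423…
r ≈ ln(R0)/T = ln(15.197)/3.11423… = 0.87376… → 0.874

0.874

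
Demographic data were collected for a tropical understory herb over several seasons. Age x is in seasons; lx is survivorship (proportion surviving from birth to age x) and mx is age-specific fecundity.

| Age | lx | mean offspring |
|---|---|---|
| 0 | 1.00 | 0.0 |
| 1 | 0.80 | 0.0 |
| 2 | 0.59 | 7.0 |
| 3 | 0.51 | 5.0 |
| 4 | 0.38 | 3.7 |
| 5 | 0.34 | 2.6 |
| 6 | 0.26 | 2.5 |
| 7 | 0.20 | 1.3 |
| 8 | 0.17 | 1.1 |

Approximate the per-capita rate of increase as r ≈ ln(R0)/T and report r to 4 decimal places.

0.7009

R0 = Σ lx·mx = 0 + 0 + 4.13 + 2.55 + 1.406 + 0.884 + 0.65 + 0.26 + 0.187 = 10.067
Σ x·lx·mx = 33.17; T = 33.17/10.067 = 3.29492…
r ≈ ln(R0)/T = ln(10.067)/3.29492… = 0.700855… → 0.7009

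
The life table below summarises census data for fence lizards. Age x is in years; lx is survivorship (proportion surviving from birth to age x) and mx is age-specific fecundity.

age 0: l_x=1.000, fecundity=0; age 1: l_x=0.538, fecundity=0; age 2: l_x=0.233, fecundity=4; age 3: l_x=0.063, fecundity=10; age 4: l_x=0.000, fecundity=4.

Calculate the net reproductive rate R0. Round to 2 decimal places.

1.56

lx·mx by age: 0, 0, 0.932, 0.63, 0
R0 = Σ lx·mx = 1.562 → 1.56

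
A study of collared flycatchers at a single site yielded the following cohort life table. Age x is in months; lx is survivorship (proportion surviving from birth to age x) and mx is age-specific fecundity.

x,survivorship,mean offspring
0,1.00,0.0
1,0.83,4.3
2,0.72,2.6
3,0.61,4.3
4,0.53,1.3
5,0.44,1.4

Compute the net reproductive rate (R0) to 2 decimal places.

lx·mx by age: 0, 3.569, 1.872, 2.623, 0.689, 0.616
R0 = Σ lx·mx = 9.369 → 9.37

9.37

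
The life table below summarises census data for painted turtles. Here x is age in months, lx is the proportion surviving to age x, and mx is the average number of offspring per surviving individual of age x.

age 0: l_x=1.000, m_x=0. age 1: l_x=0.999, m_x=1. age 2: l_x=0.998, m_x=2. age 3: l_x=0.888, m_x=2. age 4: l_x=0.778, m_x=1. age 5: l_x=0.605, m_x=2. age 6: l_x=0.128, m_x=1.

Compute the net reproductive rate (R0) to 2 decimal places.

6.89

lx·mx by age: 0, 0.999, 1.996, 1.776, 0.778, 1.21, 0.128
R0 = Σ lx·mx = 6.887 → 6.89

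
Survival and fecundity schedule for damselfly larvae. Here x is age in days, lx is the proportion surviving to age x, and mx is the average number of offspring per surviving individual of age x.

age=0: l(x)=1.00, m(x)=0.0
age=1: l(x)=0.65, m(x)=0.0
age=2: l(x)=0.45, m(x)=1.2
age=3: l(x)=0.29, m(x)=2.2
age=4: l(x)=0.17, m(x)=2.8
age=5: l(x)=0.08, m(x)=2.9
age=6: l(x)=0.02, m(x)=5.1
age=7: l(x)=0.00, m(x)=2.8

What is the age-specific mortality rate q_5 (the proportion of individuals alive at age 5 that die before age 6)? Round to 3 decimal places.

q_5 = (l_5 − l_6) / l_5 = (0.08 − 0.02) / 0.08
     = 0.06 / 0.08 = 0.75 → 0.750

0.750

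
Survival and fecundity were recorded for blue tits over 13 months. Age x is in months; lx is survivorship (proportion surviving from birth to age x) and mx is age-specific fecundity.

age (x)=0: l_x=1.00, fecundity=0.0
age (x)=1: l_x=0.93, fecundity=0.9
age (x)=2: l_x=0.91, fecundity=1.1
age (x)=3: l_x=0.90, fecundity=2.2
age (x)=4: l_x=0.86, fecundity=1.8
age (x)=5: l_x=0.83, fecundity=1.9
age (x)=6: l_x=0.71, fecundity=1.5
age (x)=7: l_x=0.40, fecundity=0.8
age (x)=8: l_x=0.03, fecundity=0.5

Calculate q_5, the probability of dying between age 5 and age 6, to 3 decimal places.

q_5 = (l_5 − l_6) / l_5 = (0.83 − 0.71) / 0.83
     = 0.12 / 0.83 = 0.144578… → 0.145

0.145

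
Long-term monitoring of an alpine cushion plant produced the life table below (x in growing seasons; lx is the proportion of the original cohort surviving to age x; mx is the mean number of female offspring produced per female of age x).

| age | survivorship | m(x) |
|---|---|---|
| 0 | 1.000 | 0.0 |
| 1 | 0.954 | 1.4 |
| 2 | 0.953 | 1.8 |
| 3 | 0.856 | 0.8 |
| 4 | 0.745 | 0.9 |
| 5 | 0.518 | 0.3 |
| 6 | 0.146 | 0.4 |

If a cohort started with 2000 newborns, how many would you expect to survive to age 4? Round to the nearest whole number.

1490

Expected survivors = N0 · l_4 = 2000 × 0.745 = 1490 → 1490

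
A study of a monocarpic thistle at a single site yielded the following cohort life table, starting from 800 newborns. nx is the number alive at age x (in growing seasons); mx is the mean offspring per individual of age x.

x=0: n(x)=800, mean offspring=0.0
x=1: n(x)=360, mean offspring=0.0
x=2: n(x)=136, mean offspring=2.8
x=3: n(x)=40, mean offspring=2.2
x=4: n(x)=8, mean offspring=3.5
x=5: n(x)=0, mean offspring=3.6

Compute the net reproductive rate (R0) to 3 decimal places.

0.621

lx = nx/n0 = nx/800: 1, 0.45, 0.17, 0.05, 0.01, 0
lx·mx by age: 0, 0, 0.476, 0.11, 0.035, 0
R0 = Σ lx·mx = 0.621 → 0.621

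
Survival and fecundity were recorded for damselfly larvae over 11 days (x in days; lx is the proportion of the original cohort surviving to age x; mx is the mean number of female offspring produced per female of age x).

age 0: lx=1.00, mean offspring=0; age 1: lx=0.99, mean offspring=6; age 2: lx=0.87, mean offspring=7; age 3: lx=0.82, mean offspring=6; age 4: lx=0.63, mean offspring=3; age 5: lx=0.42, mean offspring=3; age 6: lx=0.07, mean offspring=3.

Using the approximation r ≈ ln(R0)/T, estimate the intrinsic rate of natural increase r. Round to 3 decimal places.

1.274

R0 = Σ lx·mx = 0 + 5.94 + 6.09 + 4.92 + 1.89 + 1.26 + 0.21 = 20.31
Σ x·lx·mx = 48; T = 48/20.31 = 2.36337…
r ≈ ln(R0)/T = ln(20.31)/2.36337… = 1.27408… → 1.274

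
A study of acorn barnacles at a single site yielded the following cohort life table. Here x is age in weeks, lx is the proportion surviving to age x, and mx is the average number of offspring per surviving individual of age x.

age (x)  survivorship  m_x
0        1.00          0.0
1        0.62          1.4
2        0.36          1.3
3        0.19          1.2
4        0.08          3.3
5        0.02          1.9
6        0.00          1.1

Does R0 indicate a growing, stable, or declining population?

growing

R0 = Σ lx·mx = 0 + 0.868 + 0.468 + 0.228 + 0.264 + 0.038 + 0 = 1.866
R0 > 1, so the population is growing.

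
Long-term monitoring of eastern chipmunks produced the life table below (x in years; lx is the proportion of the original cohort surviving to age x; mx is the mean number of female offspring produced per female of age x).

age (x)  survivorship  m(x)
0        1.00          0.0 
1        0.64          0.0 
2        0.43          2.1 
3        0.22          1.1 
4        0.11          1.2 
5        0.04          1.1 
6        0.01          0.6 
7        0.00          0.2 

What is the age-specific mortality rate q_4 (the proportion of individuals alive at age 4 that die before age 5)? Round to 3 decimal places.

q_4 = (l_4 − l_5) / l_4 = (0.11 − 0.04) / 0.11
     = 0.07 / 0.11 = 0.636364… → 0.636

0.636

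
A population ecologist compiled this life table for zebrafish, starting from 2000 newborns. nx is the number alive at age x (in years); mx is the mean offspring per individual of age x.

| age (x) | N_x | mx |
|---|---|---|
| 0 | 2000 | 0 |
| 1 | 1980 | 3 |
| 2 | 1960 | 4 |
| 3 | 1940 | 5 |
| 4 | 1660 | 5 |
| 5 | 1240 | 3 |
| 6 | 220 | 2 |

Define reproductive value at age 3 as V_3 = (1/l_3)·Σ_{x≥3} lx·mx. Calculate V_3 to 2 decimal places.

11.42

lx = nx/n0 = nx/2000: 1, 0.99, 0.98, 0.97, 0.83, 0.62, 0.11
lx·mx for x ≥ 3: 4.85, 4.15, 1.86, 0.22 → sum = 11.08
V_3 = 11.08 / l_3 = 11.08 / 0.97 = 11.42268… → 11.42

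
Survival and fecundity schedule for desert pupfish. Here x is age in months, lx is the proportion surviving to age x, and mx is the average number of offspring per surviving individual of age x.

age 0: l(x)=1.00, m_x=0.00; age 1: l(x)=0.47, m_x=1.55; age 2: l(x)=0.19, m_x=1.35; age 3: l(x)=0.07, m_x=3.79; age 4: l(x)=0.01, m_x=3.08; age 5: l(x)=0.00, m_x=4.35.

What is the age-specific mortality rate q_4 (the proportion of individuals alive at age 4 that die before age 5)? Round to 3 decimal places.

q_4 = (l_4 − l_5) / l_4 = (0.01 − 0) / 0.01
     = 0.01 / 0.01 = 1 → 1.000

1.000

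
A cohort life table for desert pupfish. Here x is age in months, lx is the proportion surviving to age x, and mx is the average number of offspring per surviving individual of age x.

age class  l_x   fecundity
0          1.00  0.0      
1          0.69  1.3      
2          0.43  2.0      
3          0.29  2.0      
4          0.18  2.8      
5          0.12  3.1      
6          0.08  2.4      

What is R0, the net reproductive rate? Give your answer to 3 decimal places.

3.405

lx·mx by age: 0, 0.897, 0.86, 0.58, 0.504, 0.372, 0.192
R0 = Σ lx·mx = 3.405 → 3.405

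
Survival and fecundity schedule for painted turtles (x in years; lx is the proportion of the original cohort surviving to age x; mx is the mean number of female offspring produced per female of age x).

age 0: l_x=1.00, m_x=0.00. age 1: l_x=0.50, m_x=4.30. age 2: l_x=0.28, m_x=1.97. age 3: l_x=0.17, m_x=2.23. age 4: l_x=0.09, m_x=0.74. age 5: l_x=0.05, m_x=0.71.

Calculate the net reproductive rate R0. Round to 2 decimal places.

lx·mx by age: 0, 2.15, 0.5516, 0.3791, 0.0666, 0.0355
R0 = Σ lx·mx = 3.1828 → 3.18

3.18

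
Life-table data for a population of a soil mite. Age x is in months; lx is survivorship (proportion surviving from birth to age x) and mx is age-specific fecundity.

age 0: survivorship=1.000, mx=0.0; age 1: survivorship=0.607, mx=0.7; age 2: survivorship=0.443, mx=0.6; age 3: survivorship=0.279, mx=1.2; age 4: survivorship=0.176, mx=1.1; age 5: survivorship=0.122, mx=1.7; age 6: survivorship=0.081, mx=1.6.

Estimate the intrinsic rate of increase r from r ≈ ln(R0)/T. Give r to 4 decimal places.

R0 = Σ lx·mx = 0 + 0.4249 + 0.2658 + 0.3348 + 0.1936 + 0.2074 + 0.1296 = 1.5561
Σ x·lx·mx = 4.5499; T = 4.5499/1.5561 = 2.92391…
r ≈ ln(R0)/T = ln(1.5561)/2.92391… = 0.15123… → 0.1512

0.1512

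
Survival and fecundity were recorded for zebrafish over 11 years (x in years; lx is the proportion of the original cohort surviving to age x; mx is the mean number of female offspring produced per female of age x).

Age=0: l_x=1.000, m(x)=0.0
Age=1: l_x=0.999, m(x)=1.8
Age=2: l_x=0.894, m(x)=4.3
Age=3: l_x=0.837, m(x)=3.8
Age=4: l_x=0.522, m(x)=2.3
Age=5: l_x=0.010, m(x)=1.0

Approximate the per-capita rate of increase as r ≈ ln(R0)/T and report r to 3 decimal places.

R0 = Σ lx·mx = 0 + 1.7982 + 3.8442 + 3.1806 + 1.2006 + 0.01 = 10.0336
Σ x·lx·mx = 23.8808; T = 23.8808/10.0336 = 2.38008…
r ≈ ln(R0)/T = ln(10.0336)/2.38008… = 0.96885… → 0.969

0.969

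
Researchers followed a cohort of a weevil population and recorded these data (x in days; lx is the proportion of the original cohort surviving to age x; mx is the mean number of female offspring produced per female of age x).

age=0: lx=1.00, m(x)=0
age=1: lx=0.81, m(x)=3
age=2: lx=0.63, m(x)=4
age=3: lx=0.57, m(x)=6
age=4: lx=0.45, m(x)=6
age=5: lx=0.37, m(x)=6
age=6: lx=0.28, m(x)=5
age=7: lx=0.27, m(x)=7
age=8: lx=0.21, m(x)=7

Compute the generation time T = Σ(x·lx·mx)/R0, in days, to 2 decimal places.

4.05

lx·mx: 0, 2.43, 2.52, 3.42, 2.7, 2.22, 1.4, 1.89, 1.47 → R0 = 18.05
x·lx·mx: 0, 2.43, 5.04, 10.26, 10.8, 11.1, 8.4, 13.23, 11.76 → Σ = 73.02
T = 73.02 / 18.05 = 4.045429… → 4.05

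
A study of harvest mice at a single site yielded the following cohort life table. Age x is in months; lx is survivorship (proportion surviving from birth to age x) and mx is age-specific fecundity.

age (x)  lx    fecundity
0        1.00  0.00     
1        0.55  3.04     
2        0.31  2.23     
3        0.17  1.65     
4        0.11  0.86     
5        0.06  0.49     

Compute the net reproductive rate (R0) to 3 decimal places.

2.768

lx·mx by age: 0, 1.672, 0.6913, 0.2805, 0.0946, 0.0294
R0 = Σ lx·mx = 2.7678 → 2.768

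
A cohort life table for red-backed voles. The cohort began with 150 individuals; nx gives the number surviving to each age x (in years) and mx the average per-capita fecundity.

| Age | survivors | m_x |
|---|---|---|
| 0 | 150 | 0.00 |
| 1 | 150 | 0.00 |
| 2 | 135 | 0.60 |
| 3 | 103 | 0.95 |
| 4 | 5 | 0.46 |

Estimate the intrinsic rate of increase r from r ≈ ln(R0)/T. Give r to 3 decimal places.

0.074

lx = nx/n0 = nx/150: 1, 1, 0.9, 0.68667…, 0.03333…
R0 = Σ lx·mx = 0 + 0 + 0.54 + 0.65233… + 0.01533… = 1.207667…
Σ x·lx·mx = 3.098333…; T = 3.098333…/1.207667… = 2.56555…
r ≈ ln(R0)/T = ln(1.207667…)/2.56555… = 0.07355… → 0.074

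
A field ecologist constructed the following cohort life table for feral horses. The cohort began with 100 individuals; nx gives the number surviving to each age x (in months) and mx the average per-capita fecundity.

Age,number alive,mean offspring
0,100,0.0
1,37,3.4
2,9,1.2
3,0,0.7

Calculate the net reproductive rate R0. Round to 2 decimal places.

1.37

lx = nx/n0 = nx/100: 1, 0.37, 0.09, 0
lx·mx by age: 0, 1.258, 0.108, 0
R0 = Σ lx·mx = 1.366 → 1.37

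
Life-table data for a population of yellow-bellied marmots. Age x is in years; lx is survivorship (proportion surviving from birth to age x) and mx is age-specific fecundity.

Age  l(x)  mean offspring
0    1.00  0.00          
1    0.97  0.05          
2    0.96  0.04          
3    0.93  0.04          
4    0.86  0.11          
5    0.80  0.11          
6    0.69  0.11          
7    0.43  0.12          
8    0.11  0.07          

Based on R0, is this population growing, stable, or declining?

R0 = Σ lx·mx = 0 + 0.0485 + 0.0384 + 0.0372 + 0.0946 + 0.088 + 0.0759 + 0.0516 + 0.0077 = 0.4419
R0 < 1, so the population is declining.

declining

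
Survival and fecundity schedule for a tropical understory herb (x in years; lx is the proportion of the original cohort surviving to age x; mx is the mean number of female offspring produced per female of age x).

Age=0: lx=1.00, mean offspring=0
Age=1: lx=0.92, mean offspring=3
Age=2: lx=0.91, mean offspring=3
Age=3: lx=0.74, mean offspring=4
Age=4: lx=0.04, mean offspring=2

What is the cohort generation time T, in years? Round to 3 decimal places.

lx·mx: 0, 2.76, 2.73, 2.96, 0.08 → R0 = 8.53
x·lx·mx: 0, 2.76, 5.46, 8.88, 0.32 → Σ = 17.42
T = 17.42 / 8.53 = 2.042204… → 2.042

2.042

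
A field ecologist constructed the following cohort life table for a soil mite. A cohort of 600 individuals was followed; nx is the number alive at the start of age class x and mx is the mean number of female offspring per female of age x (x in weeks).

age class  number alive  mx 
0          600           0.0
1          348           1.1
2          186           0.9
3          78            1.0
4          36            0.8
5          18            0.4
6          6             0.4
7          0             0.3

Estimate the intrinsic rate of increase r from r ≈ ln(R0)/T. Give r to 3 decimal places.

lx = nx/n0 = nx/600: 1, 0.58, 0.31, 0.13, 0.06, 0.03, 0.01, 0
R0 = Σ lx·mx = 0 + 0.638 + 0.279 + 0.13 + 0.048 + 0.012 + 0.004 + 0 = 1.111
Σ x·lx·mx = 1.862; T = 1.862/1.111 = 1.67597…
r ≈ ln(R0)/T = ln(1.111)/1.67597… = 0.06281… → 0.063

0.063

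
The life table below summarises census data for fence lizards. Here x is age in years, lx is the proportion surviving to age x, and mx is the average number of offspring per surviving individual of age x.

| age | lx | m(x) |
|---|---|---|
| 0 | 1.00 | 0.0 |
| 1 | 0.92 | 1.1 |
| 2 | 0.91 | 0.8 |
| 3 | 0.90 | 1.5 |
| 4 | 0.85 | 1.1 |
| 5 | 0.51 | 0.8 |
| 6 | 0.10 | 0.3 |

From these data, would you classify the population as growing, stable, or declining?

R0 = Σ lx·mx = 0 + 1.012 + 0.728 + 1.35 + 0.935 + 0.408 + 0.03 = 4.463
R0 > 1, so the population is growing.

growing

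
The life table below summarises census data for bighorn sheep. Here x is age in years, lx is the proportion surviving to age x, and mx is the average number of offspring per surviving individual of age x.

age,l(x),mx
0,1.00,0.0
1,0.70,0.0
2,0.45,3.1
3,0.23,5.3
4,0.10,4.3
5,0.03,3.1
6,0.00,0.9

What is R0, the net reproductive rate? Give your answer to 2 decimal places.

3.14

lx·mx by age: 0, 0, 1.395, 1.219, 0.43, 0.093, 0
R0 = Σ lx·mx = 3.137 → 3.14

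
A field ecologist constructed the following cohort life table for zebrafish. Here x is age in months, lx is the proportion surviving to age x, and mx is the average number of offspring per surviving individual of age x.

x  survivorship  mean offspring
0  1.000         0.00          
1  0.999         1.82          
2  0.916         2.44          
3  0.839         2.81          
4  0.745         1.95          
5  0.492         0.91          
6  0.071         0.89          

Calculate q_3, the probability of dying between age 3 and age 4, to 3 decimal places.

0.112

q_3 = (l_3 − l_4) / l_3 = (0.839 − 0.745) / 0.839
     = 0.094 / 0.839 = 0.112038… → 0.112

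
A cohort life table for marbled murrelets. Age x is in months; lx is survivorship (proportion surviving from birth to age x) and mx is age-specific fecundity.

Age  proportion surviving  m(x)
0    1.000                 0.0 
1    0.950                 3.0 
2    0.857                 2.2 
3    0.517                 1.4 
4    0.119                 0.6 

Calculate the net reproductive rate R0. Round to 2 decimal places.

lx·mx by age: 0, 2.85, 1.8854, 0.7238, 0.0714
R0 = Σ lx·mx = 5.5306 → 5.53

5.53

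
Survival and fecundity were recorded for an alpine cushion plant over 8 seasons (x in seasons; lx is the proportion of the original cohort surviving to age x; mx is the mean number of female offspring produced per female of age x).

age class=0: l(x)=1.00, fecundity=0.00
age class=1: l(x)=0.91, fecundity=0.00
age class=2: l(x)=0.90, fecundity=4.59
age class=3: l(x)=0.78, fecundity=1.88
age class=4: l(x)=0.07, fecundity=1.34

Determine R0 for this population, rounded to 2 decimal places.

5.69

lx·mx by age: 0, 0, 4.131, 1.4664, 0.0938
R0 = Σ lx·mx = 5.6912 → 5.69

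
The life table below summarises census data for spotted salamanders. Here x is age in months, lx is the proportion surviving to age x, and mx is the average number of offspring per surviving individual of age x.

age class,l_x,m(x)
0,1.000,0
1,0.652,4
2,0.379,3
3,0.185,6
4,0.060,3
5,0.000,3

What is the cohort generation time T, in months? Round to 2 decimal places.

lx·mx: 0, 2.608, 1.137, 1.11, 0.18, 0 → R0 = 5.035
x·lx·mx: 0, 2.608, 2.274, 3.33, 0.72, 0 → Σ = 8.932
T = 8.932 / 5.035 = 1.773982… → 1.77

1.77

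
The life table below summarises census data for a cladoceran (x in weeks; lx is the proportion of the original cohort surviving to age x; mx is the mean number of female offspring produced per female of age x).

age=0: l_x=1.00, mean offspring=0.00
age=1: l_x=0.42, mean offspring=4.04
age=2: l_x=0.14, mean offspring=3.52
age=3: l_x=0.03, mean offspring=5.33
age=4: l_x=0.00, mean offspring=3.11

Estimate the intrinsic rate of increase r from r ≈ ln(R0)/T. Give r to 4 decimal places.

R0 = Σ lx·mx = 0 + 1.6968 + 0.4928 + 0.1599 + 0 = 2.3495
Σ x·lx·mx = 3.1621; T = 3.1621/2.3495 = 1.34586…
r ≈ ln(R0)/T = ln(2.3495)/1.34586… = 0.634689… → 0.6347

0.6347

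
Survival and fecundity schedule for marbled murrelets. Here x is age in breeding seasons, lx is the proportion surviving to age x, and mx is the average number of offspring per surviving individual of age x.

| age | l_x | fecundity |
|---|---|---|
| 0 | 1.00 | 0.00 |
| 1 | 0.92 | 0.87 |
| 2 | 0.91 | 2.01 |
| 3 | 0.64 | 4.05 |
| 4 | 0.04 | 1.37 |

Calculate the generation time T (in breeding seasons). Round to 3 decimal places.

2.360

lx·mx: 0, 0.8004, 1.8291, 2.592, 0.0548 → R0 = 5.2763
x·lx·mx: 0, 0.8004, 3.6582, 7.776, 0.2192 → Σ = 12.4538
T = 12.4538 / 5.2763 = 2.360328… → 2.360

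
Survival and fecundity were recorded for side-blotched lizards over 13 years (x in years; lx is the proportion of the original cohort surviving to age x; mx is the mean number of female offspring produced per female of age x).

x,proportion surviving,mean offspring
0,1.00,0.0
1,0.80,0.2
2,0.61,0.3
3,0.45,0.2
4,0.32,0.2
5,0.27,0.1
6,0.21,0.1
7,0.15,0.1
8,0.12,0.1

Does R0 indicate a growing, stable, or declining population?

R0 = Σ lx·mx = 0 + 0.16 + 0.183 + 0.09 + 0.064 + 0.027 + 0.021 + 0.015 + 0.012 = 0.572
R0 < 1, so the population is declining.

declining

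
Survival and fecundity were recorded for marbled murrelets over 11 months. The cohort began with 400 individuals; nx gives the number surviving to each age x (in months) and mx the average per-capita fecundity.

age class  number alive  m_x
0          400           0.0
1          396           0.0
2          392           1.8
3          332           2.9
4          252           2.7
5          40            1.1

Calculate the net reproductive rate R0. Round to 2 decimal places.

5.98

lx = nx/n0 = nx/400: 1, 0.99, 0.98, 0.83, 0.63, 0.1
lx·mx by age: 0, 0, 1.764, 2.407, 1.701, 0.11
R0 = Σ lx·mx = 5.982 → 5.98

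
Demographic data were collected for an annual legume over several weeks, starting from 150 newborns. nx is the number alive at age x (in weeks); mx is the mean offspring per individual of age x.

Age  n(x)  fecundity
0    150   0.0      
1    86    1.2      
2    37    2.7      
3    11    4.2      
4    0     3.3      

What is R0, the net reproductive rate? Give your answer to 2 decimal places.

1.66

lx = nx/n0 = nx/150: 1, 0.57333…, 0.24667…, 0.07333…, 0
lx·mx by age: 0, 0.688…, 0.666…, 0.308…, 0
R0 = Σ lx·mx = 1.662… → 1.66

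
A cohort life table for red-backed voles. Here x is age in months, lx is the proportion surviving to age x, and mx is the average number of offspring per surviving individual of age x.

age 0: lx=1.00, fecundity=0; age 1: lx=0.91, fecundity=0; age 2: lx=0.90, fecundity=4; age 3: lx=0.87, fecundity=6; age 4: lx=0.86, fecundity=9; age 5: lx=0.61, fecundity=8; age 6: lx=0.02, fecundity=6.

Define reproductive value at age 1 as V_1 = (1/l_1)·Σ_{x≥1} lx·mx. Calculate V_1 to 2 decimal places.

lx·mx for x ≥ 1: 0, 3.6, 5.22, 7.74, 4.88, 0.12 → sum = 21.56
V_1 = 21.56 / l_1 = 21.56 / 0.91 = 23.692308… → 23.69

23.69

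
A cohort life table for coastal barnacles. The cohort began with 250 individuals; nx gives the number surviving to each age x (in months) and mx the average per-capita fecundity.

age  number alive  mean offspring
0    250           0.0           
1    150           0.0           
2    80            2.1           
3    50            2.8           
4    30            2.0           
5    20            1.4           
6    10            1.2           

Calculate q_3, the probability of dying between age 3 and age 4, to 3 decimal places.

lx = nx/n0 = nx/250: 1, 0.6, 0.32, 0.2, 0.12, 0.08, 0.04
q_3 = (l_3 − l_4) / l_3 = (0.2 − 0.12) / 0.2
     = 0.08 / 0.2 = 0.4 → 0.400

0.400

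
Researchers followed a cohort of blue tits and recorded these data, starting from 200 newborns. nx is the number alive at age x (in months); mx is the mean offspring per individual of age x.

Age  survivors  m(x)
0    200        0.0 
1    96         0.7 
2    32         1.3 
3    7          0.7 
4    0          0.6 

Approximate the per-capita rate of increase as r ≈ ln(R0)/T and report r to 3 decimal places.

-0.389

lx = nx/n0 = nx/200: 1, 0.48, 0.16, 0.035, 0
R0 = Σ lx·mx = 0 + 0.336 + 0.208 + 0.0245 + 0 = 0.5685
Σ x·lx·mx = 0.8255; T = 0.8255/0.5685 = 1.45207…
r ≈ ln(R0)/T = ln(0.5685)/1.45207… = -0.38893… → -0.389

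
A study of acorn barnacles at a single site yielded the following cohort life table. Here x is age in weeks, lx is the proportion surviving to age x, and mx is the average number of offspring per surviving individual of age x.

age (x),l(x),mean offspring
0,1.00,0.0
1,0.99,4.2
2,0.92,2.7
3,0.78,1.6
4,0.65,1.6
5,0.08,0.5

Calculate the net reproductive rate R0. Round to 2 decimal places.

lx·mx by age: 0, 4.158, 2.484, 1.248, 1.04, 0.04
R0 = Σ lx·mx = 8.97 → 8.97

8.97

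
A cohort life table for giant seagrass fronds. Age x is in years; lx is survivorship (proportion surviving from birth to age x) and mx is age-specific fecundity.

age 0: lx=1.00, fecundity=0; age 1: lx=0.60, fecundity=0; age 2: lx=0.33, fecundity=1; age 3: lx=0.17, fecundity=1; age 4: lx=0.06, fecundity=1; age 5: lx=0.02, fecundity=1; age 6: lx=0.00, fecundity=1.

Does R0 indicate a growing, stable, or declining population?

R0 = Σ lx·mx = 0 + 0 + 0.33 + 0.17 + 0.06 + 0.02 + 0 = 0.58
R0 < 1, so the population is declining.

declining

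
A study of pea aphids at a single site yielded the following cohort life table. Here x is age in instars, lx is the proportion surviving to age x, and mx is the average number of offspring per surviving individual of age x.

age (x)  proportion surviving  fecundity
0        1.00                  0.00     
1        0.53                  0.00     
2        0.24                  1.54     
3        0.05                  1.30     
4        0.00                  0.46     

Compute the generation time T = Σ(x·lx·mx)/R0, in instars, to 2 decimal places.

2.15

lx·mx: 0, 0, 0.3696, 0.065, 0 → R0 = 0.4346
x·lx·mx: 0, 0, 0.7392, 0.195, 0 → Σ = 0.9342
T = 0.9342 / 0.4346 = 2.149563… → 2.15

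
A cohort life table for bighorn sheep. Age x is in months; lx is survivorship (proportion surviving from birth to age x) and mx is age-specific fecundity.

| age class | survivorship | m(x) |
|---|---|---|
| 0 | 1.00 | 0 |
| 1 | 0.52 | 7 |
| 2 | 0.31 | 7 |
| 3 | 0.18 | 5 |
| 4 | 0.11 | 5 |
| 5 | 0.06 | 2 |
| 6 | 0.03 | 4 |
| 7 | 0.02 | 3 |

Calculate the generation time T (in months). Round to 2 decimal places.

lx·mx: 0, 3.64, 2.17, 0.9, 0.55, 0.12, 0.12, 0.06 → R0 = 7.56
x·lx·mx: 0, 3.64, 4.34, 2.7, 2.2, 0.6, 0.72, 0.42 → Σ = 14.62
T = 14.62 / 7.56 = 1.933862… → 1.93

1.93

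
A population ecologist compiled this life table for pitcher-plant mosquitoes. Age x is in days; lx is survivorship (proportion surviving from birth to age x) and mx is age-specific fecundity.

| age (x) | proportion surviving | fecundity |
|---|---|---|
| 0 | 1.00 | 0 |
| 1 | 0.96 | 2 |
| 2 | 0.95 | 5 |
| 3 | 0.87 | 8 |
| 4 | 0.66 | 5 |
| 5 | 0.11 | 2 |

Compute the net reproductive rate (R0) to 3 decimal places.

17.150

lx·mx by age: 0, 1.92, 4.75, 6.96, 3.3, 0.22
R0 = Σ lx·mx = 17.15 → 17.150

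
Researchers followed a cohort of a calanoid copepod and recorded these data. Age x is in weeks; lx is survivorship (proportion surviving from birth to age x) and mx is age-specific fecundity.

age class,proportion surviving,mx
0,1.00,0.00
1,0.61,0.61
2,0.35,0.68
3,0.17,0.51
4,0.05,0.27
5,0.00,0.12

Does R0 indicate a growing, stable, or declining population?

R0 = Σ lx·mx = 0 + 0.3721 + 0.238 + 0.0867 + 0.0135 + 0 = 0.7103
R0 < 1, so the population is declining.

declining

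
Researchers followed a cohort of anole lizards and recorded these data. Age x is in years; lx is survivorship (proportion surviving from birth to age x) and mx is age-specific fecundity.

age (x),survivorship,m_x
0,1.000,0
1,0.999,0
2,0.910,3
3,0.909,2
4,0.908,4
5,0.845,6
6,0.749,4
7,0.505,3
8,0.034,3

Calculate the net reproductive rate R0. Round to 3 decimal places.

17.863

lx·mx by age: 0, 0, 2.73, 1.818, 3.632, 5.07, 2.996, 1.515, 0.102
R0 = Σ lx·mx = 17.863 → 17.863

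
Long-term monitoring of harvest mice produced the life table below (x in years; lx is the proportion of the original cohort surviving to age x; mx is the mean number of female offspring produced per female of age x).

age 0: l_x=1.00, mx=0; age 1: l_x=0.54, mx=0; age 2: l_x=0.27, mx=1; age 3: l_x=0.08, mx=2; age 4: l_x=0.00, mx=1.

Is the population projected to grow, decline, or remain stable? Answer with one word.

declining

R0 = Σ lx·mx = 0 + 0 + 0.27 + 0.16 + 0 = 0.43
R0 < 1, so the population is declining.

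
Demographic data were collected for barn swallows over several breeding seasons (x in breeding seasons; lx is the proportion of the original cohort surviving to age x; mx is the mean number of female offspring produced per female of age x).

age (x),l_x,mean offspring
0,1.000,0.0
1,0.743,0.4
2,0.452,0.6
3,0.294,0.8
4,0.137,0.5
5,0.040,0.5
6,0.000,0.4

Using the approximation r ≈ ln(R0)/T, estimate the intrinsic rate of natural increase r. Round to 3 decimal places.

R0 = Σ lx·mx = 0 + 0.2972 + 0.2712 + 0.2352 + 0.0685 + 0.02 + 0 = 0.8921
Σ x·lx·mx = 1.9192; T = 1.9192/0.8921 = 2.15133…
r ≈ ln(R0)/T = ln(0.8921)/2.15133… = -0.05307… → -0.053

-0.053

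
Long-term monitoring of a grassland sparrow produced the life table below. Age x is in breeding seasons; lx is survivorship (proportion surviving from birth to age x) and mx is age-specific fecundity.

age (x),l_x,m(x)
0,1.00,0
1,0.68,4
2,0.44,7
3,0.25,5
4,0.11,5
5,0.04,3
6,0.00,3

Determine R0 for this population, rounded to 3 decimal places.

7.720

lx·mx by age: 0, 2.72, 3.08, 1.25, 0.55, 0.12, 0
R0 = Σ lx·mx = 7.72 → 7.720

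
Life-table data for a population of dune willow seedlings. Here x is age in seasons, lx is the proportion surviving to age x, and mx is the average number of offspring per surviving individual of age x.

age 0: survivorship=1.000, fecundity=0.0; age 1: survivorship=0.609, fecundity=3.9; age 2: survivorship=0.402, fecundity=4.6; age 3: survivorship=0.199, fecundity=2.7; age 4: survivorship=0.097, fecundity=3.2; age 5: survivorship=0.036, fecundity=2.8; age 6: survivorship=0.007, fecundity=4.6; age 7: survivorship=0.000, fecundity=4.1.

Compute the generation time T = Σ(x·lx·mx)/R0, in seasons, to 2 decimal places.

1.85

lx·mx: 0, 2.3751, 1.8492, 0.5373, 0.3104, 0.1008, 0.0322, 0 → R0 = 5.205
x·lx·mx: 0, 2.3751, 3.6984, 1.6119, 1.2416, 0.504, 0.1932, 0 → Σ = 9.6242
T = 9.6242 / 5.205 = 1.84903… → 1.85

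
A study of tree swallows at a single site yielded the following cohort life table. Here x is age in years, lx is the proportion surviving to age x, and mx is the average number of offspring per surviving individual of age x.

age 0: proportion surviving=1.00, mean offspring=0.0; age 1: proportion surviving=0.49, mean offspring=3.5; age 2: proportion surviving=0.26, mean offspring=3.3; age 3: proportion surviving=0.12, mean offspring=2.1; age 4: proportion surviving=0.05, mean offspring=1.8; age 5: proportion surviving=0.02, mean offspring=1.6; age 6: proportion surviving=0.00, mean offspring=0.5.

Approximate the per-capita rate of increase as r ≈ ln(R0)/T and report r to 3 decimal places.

0.677

R0 = Σ lx·mx = 0 + 1.715 + 0.858 + 0.252 + 0.09 + 0.032 + 0 = 2.947
Σ x·lx·mx = 4.707; T = 4.707/2.947 = 1.59722…
r ≈ ln(R0)/T = ln(2.947)/1.59722… = 0.67667… → 0.677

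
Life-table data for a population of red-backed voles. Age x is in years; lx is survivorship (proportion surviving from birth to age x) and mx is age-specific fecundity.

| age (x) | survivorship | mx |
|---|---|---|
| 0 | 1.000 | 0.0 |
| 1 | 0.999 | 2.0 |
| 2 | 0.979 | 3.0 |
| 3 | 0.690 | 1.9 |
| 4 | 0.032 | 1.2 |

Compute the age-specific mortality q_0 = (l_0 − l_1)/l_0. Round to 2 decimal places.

0.00

q_0 = (l_0 − l_1) / l_0 = (1 − 0.999) / 1
     = 0.001 / 1 = 0.001 → 0.00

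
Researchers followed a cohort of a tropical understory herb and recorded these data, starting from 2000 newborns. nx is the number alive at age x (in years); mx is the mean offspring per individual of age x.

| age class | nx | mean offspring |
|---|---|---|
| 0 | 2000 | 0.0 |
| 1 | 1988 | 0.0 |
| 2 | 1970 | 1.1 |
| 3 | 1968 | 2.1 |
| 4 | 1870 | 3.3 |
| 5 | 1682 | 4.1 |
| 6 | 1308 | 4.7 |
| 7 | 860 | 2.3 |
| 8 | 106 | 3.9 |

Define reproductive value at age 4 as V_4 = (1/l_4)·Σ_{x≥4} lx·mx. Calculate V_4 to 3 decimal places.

11.554

lx = nx/n0 = nx/2000: 1, 0.994, 0.985, 0.984, 0.935, 0.841, 0.654, 0.43, 0.053
lx·mx for x ≥ 4: 3.0855, 3.4481, 3.0738, 0.989, 0.2067 → sum = 10.8031
V_4 = 10.8031 / l_4 = 10.8031 / 0.935 = 11.554118… → 11.554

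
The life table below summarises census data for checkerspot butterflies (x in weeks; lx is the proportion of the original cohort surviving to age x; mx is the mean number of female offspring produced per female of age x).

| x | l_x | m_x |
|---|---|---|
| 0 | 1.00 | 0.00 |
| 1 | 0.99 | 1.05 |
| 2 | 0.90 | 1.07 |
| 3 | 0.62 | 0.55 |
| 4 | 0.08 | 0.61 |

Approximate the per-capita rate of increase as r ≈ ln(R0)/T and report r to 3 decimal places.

0.499

R0 = Σ lx·mx = 0 + 1.0395 + 0.963 + 0.341 + 0.0488 = 2.3923
Σ x·lx·mx = 4.1837; T = 4.1837/2.3923 = 1.74882…
r ≈ ln(R0)/T = ln(2.3923)/1.74882… = 0.49877… → 0.499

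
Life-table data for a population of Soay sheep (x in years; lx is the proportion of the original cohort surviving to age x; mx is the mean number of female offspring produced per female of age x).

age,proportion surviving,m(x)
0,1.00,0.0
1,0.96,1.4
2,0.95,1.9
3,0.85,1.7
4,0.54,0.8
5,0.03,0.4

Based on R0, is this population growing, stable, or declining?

R0 = Σ lx·mx = 0 + 1.344 + 1.805 + 1.445 + 0.432 + 0.012 = 5.038
R0 > 1, so the population is growing.

growing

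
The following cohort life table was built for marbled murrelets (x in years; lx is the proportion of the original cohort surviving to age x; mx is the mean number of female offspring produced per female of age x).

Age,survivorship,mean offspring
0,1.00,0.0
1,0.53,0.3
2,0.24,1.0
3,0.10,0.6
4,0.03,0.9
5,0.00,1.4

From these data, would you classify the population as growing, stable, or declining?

R0 = Σ lx·mx = 0 + 0.159 + 0.24 + 0.06 + 0.027 + 0 = 0.486
R0 < 1, so the population is declining.

declining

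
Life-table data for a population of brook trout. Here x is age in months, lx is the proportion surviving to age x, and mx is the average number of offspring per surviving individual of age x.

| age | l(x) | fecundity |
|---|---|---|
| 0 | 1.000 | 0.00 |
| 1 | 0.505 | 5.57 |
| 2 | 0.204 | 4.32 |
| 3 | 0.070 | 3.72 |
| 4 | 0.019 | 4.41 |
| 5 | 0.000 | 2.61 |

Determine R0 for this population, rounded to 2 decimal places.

lx·mx by age: 0, 2.81285, 0.88128, 0.2604, 0.08379, 0
R0 = Σ lx·mx = 4.03832 → 4.04

4.04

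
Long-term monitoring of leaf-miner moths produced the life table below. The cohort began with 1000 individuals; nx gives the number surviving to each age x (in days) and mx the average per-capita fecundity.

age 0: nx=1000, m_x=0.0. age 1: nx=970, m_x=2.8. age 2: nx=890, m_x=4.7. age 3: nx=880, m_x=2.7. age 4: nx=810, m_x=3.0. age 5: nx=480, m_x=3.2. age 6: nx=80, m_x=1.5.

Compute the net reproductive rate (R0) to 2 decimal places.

13.36

lx = nx/n0 = nx/1000: 1, 0.97, 0.89, 0.88, 0.81, 0.48, 0.08
lx·mx by age: 0, 2.716, 4.183, 2.376, 2.43, 1.536, 0.12
R0 = Σ lx·mx = 13.361 → 13.36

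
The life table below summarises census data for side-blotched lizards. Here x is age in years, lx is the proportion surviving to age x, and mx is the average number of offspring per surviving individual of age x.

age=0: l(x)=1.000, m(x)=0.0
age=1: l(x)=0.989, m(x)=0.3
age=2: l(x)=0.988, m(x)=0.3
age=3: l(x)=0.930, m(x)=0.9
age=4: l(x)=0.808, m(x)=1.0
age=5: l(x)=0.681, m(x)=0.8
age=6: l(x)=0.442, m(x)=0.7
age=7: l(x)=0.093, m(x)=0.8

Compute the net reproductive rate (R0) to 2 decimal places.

lx·mx by age: 0, 0.2967, 0.2964, 0.837, 0.808, 0.5448, 0.3094, 0.0744
R0 = Σ lx·mx = 3.1667 → 3.17

3.17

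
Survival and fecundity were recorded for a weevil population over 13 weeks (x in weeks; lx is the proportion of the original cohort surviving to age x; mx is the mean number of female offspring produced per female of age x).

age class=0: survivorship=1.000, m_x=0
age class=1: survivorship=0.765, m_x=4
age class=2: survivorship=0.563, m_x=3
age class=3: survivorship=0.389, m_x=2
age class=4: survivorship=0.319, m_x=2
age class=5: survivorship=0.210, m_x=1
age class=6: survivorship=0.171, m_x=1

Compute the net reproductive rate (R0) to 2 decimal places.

lx·mx by age: 0, 3.06, 1.689, 0.778, 0.638, 0.21, 0.171
R0 = Σ lx·mx = 6.546 → 6.55

6.55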